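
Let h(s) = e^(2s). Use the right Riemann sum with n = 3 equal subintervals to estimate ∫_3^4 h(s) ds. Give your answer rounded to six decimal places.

Δs = (4 − 3)/3 = 1/3.
Right endpoints: 10/3, 11/3, 4.
h(10/3) ≈ 785.771994, h(11/3) ≈ 1530.474862, h(4) ≈ 2980.957987.
Sum = Δs · [h(10/3) + h(11/3) + h(4)].
Sum ≈ 1765.734948.

1765.734948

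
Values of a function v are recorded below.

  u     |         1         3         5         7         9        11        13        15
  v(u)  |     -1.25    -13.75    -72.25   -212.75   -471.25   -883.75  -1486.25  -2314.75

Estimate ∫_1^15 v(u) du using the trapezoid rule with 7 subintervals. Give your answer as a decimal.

-8596

Δu = 2.
T_7 = (2/2)·[(-1.25) + 2·(-13.75) + 2·(-72.25) + 2·(-212.75) + 2·(-471.25) + 2·(-883.75) + 2·(-1486.25) + (-2314.75)] = -8596.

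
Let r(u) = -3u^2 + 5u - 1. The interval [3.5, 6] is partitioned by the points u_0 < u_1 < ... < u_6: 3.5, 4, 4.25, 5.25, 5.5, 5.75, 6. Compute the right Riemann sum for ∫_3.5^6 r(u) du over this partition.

-134.09375

Subinterval widths: 0.5, 0.25, 1, 0.25, 0.25, 0.25.
Right endpoints: 4, 4.25, 5.25, 5.5, 5.75, 6.
r(4) = -29, r(4.25) = -33.9375, r(5.25) = -57.4375, r(5.5) = -64.25, r(5.75) = -71.4375, r(6) = -79.
Sum = Σ Δu_i · r(u_i).
Sum = -134.09375.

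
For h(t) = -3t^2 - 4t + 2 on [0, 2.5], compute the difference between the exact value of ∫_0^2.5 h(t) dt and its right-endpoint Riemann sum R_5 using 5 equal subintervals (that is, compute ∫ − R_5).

7.5

Exact integral: ∫_0^2.5 h(t) dt = -23.125.
R_5 = -30.625.
Error = -23.125 − (-30.625) = 7.5.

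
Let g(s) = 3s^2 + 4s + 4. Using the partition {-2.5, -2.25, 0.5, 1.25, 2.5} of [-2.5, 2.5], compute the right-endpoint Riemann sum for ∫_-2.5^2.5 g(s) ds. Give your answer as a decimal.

72.3125

Subinterval widths: 0.25, 2.75, 0.75, 1.25.
Right endpoints: -2.25, 0.5, 1.25, 2.5.
g(-2.25) = 10.1875, g(0.5) = 6.75, g(1.25) = 13.6875, g(2.5) = 32.75.
Sum = Σ Δs_i · g(s_i).
Sum = 72.3125.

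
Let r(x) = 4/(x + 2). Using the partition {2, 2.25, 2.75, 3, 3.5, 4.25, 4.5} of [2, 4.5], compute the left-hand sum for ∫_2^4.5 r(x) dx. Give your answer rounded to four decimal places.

2.0366

Subinterval widths: 0.25, 0.5, 0.25, 0.5, 0.75, 0.25.
Left endpoints: 2, 2.25, 2.75, 3, 3.5, 4.25.
r(2) = 1, r(2.25) = 16/17, r(2.75) = 16/19, r(3) = 0.8, r(3.5) = 8/11, r(4.25) = 0.64.
Sum = Σ Δx_i · r(x_i).
Sum ≈ 2.0366.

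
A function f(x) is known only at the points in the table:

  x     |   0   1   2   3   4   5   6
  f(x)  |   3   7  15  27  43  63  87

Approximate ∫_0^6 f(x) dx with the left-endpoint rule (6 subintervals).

Δx = 1.
Sum = 1·[3 + 7 + 15 + 27 + 43 + 63] = 158.

158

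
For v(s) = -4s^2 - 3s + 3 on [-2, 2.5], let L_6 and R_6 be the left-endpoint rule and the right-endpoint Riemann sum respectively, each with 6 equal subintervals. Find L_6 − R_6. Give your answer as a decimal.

16.875

L_6 = -14.625.
R_6 = -31.5.
L_6 − R_6 = 16.875.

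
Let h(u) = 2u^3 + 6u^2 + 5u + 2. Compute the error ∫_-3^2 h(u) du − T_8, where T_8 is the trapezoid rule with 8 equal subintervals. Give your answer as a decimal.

-0.9765625

Exact integral: ∫_-3^2 h(u) du = 35.
T_8 = 35.9765625.
Error = 35 − 35.9765625 = -0.9765625.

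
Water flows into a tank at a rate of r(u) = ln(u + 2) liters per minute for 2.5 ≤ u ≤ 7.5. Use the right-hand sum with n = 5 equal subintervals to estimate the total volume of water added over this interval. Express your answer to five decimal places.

9.98281

Δu = (7.5 − 2.5)/5 = 1.
Right endpoints: 3.5, 4.5, 5.5, 6.5, 7.5.
r(3.5) ≈ 1.70475, r(4.5) ≈ 1.87180, r(5.5) ≈ 2.01490, r(6.5) ≈ 2.14007, r(7.5) ≈ 2.25129.
Sum = Δu · [r(3.5) + r(4.5) + r(5.5) + r(6.5) + r(7.5)].
Sum ≈ 9.98281.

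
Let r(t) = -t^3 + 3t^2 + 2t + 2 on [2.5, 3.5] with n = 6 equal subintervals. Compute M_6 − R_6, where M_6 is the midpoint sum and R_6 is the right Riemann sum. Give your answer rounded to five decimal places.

0.64583

M_6 ≈ 7.5138889.
R_6 ≈ 6.8680556.
M_6 − R_6 ≈ 0.64583.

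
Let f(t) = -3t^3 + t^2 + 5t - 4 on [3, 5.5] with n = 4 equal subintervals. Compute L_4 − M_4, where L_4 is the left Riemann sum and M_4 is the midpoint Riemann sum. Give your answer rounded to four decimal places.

111.0229

L_4 ≈ -421.909180.
M_4 ≈ -532.932129.
L_4 − M_4 ≈ 111.0229.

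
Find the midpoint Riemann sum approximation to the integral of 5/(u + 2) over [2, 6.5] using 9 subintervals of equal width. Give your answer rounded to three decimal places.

Δu = (6.5 − 2)/9 = 0.5.
Midpoints: 2.25, 2.75, 3.25, 3.75, 4.25, 4.75, 5.25, 5.75, 6.25.
f(2.25) = 20/17, f(2.75) = 20/19, f(3.25) = 20/21, f(3.75) = 20/23, f(4.25) = 0.8, f(4.75) = 20/27, f(5.25) = 20/29, f(5.75) = 20/31, f(6.25) = 20/33.
Sum = Δu · [f(2.25) + f(2.75) + f(3.25) + ...].
Sum ≈ 3.766.

3.766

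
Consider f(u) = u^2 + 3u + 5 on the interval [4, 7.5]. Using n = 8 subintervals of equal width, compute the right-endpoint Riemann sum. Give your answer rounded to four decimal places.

208.3799

Δu = (7.5 − 4)/8 = 0.4375.
Right endpoints: 4.4375, 4.875, 5.3125, 5.75, 6.1875, 6.625, 7.0625, 7.5.
f(4.4375) = 38.00390625, f(4.875) = 43.390625, f(5.3125) = 49.16015625, f(5.75) = 55.3125, f(6.1875) = 61.84765625, f(6.625) = 68.765625, f(7.0625) = 76.06640625, f(7.5) = 83.75.
Sum = Δu · [f(4.4375) + f(4.875) + f(5.3125) + ...].
Sum ≈ 208.3799.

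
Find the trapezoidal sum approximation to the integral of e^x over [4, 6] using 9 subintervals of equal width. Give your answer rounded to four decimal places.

350.2650

Δx = (6 − 4)/9 = 2/9.
f(4) ≈ 54.5982, f(38/9) ≈ 68.1848, f(40/9) ≈ 85.1526, f(14/3) ≈ 106.3427, f(44/9) ≈ 132.8059, f(46/9) ≈ 165.8545, f(16/3) ≈ 207.1272, f(50/9) ≈ 258.6706, f(52/9) ≈ 323.0405, f(6) ≈ 403.4288.
T_9 = (Δx/2)·[f(x_0) + 2f(x_1) + ... + 2f(x_{8}) + f(x_9)].
Sum ≈ 350.2650.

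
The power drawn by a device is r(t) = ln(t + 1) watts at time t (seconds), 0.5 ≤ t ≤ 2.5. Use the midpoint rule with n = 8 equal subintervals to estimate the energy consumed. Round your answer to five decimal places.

1.77746

Δt = (2.5 − 0.5)/8 = 0.25.
Midpoints: 0.625, 0.875, 1.125, 1.375, 1.625, 1.875, 2.125, 2.375.
r(0.625) ≈ 0.48551, r(0.875) ≈ 0.62861, r(1.125) ≈ 0.75377, r(1.375) ≈ 0.86500, r(1.625) ≈ 0.96508, r(1.875) ≈ 1.05605, r(2.125) ≈ 1.13943, r(2.375) ≈ 1.21640.
Sum = Δt · [r(0.625) + r(0.875) + r(1.125) + ...].
Sum ≈ 1.77746.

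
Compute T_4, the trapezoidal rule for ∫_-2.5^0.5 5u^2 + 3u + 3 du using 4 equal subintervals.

27.65625

Δu = (0.5 − (-2.5))/4 = 0.75.
f(-2.5) = 26.75, f(-1.75) = 13.0625, f(-1) = 5, f(-0.25) = 2.5625, f(0.5) = 5.75.
T_4 = (Δu/2)·[f(u_0) + 2f(u_1) + 2f(u_2) + 2f(u_3) + f(u_4)].
Sum = 27.65625.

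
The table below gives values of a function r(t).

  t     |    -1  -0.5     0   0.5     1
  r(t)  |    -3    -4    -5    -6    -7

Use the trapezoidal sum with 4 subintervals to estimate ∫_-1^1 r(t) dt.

Δt = 0.5.
T_4 = (0.5/2)·[(-3) + 2·(-4) + 2·(-5) + 2·(-6) + (-7)] = -10.

-10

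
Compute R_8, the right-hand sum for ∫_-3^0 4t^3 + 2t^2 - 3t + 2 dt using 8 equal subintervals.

-29.4375

Δt = (0 − (-3))/8 = 0.375.
Right endpoints: -2.625, -2.25, -1.875, -1.5, -1.125, -0.75, -0.375, 0.
f(-2.625) = -48.6953125, f(-2.25) = -26.6875, f(-1.875) = -11.7109375, f(-1.5) = -2.5, f(-1.125) = 2.2109375, f(-0.75) = 3.6875, f(-0.375) = 3.1953125, f(0) = 2.
Sum = Δt · [f(-2.625) + f(-2.25) + f(-1.875) + ...].
Sum = -29.4375.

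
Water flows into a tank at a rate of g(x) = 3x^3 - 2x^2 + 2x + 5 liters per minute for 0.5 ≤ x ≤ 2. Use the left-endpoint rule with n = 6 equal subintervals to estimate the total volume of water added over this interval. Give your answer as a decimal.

15.70703125

Δx = (2 − 0.5)/6 = 0.25.
Left endpoints: 0.5, 0.75, 1, 1.25, 1.5, 1.75.
g(0.5) = 5.875, g(0.75) = 6.640625, g(1) = 8, g(1.25) = 10.234375, g(1.5) = 13.625, g(1.75) = 18.453125.
Sum = Δx · [g(0.5) + g(0.75) + g(1) + ...].
Sum = 15.70703125.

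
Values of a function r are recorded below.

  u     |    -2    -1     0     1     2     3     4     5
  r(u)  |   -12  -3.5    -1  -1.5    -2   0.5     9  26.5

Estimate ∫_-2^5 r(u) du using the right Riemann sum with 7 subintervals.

Δu = 1.
Sum = 1·[(-3.5) + (-1) + (-1.5) + (-2) + 0.5 + 9 + 26.5] = 28.

28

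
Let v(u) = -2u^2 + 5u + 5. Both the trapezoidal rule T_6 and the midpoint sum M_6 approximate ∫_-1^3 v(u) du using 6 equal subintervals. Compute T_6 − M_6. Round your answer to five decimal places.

-0.88889

T_6 ≈ 20.7407407.
M_6 ≈ 21.6296296.
T_6 − M_6 ≈ -0.88889.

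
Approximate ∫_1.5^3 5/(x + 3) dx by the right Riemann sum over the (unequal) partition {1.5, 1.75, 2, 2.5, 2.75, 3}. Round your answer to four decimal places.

Subinterval widths: 0.25, 0.25, 0.5, 0.25, 0.25.
Right endpoints: 1.75, 2, 2.5, 2.75, 3.
f(1.75) = 20/19, f(2) = 1, f(2.5) = 10/11, f(2.75) = 20/23, f(3) = 5/6.
Sum = Σ Δx_i · f(x_i).
Sum ≈ 1.3934.

1.3934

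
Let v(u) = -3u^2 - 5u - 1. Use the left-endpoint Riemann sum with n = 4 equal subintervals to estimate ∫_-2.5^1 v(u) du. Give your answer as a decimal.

-7.57421875

Δu = (1 − (-2.5))/4 = 0.875.
Left endpoints: -2.5, -1.625, -0.75, 0.125.
v(-2.5) = -7.25, v(-1.625) = -0.796875, v(-0.75) = 1.0625, v(0.125) = -1.671875.
Sum = Δu · [v(-2.5) + v(-1.625) + v(-0.75) + v(0.125)].
Sum = -7.57421875.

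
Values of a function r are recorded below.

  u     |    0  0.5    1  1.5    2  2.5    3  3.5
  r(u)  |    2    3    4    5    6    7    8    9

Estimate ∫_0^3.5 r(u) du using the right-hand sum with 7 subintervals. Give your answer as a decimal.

21

Δu = 0.5.
Sum = 0.5·[3 + 4 + 5 + 6 + 7 + 8 + 9] = 21.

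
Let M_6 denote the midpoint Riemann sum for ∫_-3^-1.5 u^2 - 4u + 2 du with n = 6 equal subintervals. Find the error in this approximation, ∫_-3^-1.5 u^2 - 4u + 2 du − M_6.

0.0078125

Exact integral: ∫_-3^-1.5 f(u) du = 24.375.
M_6 = 24.3671875.
Error = 24.375 − 24.3671875 = 0.0078125.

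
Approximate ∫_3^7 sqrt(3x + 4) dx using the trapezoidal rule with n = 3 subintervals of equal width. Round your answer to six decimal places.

Δx = (7 − 3)/3 = 4/3.
f(3) ≈ 3.605551, f(13/3) ≈ 4.123106, f(17/3) ≈ 4.582576, f(7) ≈ 5.000000.
T_3 = (Δx/2)·[f(x_0) + 2f(x_1) + 2f(x_2) + f(x_3)].
Sum ≈ 17.344609.

17.344609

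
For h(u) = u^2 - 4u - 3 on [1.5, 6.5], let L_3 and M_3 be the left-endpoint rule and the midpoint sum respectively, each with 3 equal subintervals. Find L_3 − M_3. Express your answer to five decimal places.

L_3 ≈ -18.9351852.
M_3 ≈ -5.7407407.
L_3 − M_3 ≈ -13.19444.

-13.19444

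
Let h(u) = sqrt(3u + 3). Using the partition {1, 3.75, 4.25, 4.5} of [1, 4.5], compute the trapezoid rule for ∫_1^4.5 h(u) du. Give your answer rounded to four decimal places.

Subinterval widths: 2.75, 0.5, 0.25.
h(1) ≈ 2.4495, h(3.75) ≈ 3.7749, h(4.25) ≈ 3.9686, h(4.5) ≈ 4.0620.
On each subinterval the trapezoid contributes (Δu_i/2)·[h(u_{i-1}) + h(u_i)].
Sum ≈ 11.4983.

11.4983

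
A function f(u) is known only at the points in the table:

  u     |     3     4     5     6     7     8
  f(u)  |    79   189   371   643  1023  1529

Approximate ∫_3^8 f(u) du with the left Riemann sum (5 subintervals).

Δu = 1.
Sum = 1·[79 + 189 + 371 + 643 + 1023] = 2305.

2305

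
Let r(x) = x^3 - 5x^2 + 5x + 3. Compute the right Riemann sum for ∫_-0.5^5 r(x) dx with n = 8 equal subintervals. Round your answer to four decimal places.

Δx = (5 − (-0.5))/8 = 0.6875.
Right endpoints: 0.1875, 0.875, 1.5625, 2.25, 2.9375, 3.625, 4.3125, 5.
r(0.1875) = 15435/4096, r(0.875) = 2159/512, r(1.5625) = 9913/4096, r(2.25) = 0.328125, r(2.9375) = -449/4096, r(3.625) = 1565/512, r(4.3125) = 48237/4096, r(5) = 28.
Sum = Δx · [r(0.1875) + r(0.875) + r(1.5625) + ...].
Sum ≈ 36.7517.

36.7517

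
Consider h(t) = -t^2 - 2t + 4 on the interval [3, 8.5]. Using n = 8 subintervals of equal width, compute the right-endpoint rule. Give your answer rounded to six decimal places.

-262.915039

Δt = (8.5 − 3)/8 = 0.6875.
Right endpoints: 3.6875, 4.375, 5.0625, 5.75, 6.4375, 7.125, 7.8125, 8.5.
h(3.6875) = -16.97265625, h(4.375) = -23.890625, h(5.0625) = -31.75390625, h(5.75) = -40.5625, h(6.4375) = -50.31640625, h(7.125) = -61.015625, h(7.8125) = -72.66015625, h(8.5) = -85.25.
Sum = Δt · [h(3.6875) + h(4.375) + h(5.0625) + ...].
Sum ≈ -262.915039.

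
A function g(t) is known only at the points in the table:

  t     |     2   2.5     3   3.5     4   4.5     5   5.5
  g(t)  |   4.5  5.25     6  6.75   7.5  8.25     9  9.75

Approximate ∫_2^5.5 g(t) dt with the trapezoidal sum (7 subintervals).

24.9375

Δt = 0.5.
T_7 = (0.5/2)·[4.5 + 2·5.25 + 2·6 + 2·6.75 + 2·7.5 + 2·8.25 + 2·9 + 9.75] = 24.9375.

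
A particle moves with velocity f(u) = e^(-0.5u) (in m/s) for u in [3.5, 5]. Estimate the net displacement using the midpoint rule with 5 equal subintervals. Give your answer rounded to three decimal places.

Δu = (5 − 3.5)/5 = 0.3.
Midpoints: 3.65, 3.95, 4.25, 4.55, 4.85.
f(3.65) ≈ 0.161, f(3.95) ≈ 0.139, f(4.25) ≈ 0.119, f(4.55) ≈ 0.103, f(4.85) ≈ 0.088.
Sum = Δu · [f(3.65) + f(3.95) + f(4.25) + f(4.55) + f(4.85)].
Sum ≈ 0.183.

0.183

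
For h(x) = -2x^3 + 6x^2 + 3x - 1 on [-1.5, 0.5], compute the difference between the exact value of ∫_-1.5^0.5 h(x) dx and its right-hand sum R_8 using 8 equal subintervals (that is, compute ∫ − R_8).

Exact integral: ∫_-1.5^0.5 h(x) dx = 4.5.
R_8 = 3.0625.
Error = 4.5 − 3.0625 = 1.4375.

1.4375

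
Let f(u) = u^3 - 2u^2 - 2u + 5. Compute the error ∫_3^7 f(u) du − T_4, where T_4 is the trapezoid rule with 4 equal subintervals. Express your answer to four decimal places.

-8.6667

Exact integral: ∫_3^7 f(u) du ≈ 349.333333.
T_4 = 358.
Error ≈ 349.333333 − 358 ≈ -8.6667.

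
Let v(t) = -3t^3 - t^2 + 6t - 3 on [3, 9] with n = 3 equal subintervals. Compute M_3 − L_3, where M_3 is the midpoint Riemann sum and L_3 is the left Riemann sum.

M_3 = -4786.
L_3 = -2974.
M_3 − L_3 = -1812.

-1812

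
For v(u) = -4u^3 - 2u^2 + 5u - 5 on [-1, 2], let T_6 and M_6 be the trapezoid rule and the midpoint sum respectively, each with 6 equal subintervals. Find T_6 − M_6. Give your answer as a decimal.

T_6 = -29.5.
M_6 = -28.
T_6 − M_6 = -1.5.

-1.5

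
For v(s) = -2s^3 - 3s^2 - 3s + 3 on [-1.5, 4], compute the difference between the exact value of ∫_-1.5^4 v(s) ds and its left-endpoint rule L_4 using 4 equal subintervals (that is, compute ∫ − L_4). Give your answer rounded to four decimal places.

Exact integral: ∫_-1.5^4 v(s) ds = -196.96875.
L_4 ≈ -82.822266.
Error ≈ -196.96875 − (-82.822266) ≈ -114.1465.

-114.1465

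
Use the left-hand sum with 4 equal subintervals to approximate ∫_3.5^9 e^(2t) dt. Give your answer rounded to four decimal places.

Δt = (9 − 3.5)/4 = 1.375.
Left endpoints: 3.5, 4.875, 6.25, 7.625.
f(3.5) ≈ 1096.6332, f(4.875) ≈ 17154.2288, f(6.25) ≈ 268337.2865, f(7.625) ≈ 4197501.3938.
Sum = Δt · [f(3.5) + f(4.875) + f(6.25) + f(7.625)].
Sum ≈ 6165623.1207.

6165623.1207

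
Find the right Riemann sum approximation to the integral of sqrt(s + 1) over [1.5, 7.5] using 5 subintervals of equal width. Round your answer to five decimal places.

Δs = (7.5 − 1.5)/5 = 1.2.
Right endpoints: 2.7, 3.9, 5.1, 6.3, 7.5.
f(2.7) ≈ 1.92354, f(3.9) ≈ 2.21359, f(5.1) ≈ 2.46982, f(6.3) ≈ 2.70185, f(7.5) ≈ 2.91548.
Sum = Δs · [f(2.7) + f(3.9) + f(5.1) + f(6.3) + f(7.5)].
Sum ≈ 14.66913.

14.66913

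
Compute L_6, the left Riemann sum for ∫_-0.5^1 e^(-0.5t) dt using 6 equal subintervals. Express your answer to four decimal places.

Δt = (1 − (-0.5))/6 = 0.25.
Left endpoints: -0.5, -0.25, 0, 0.25, 0.5, 0.75.
f(-0.5) ≈ 1.2840, f(-0.25) ≈ 1.1331, f(0) ≈ 1.0000, f(0.25) ≈ 0.8825, f(0.5) ≈ 0.7788, f(0.75) ≈ 0.6873.
Sum = Δt · [f(-0.5) + f(-0.25) + f(0) + ...].
Sum ≈ 1.4414.

1.4414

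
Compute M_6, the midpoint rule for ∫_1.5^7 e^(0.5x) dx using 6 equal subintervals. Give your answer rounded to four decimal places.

Δx = (7 − 1.5)/6 = 11/12.
Midpoints: 47/24, 2.875, 91/24, 113/24, 5.625, 157/24.
f(47/24) ≈ 2.6622, f(2.875) ≈ 4.2102, f(91/24) ≈ 6.6581, f(113/24) ≈ 10.5294, f(5.625) ≈ 16.6515, f(157/24) ≈ 26.3333.
Sum = Δx · [f(47/24) + f(2.875) + f(91/24) + ...].
Sum ≈ 61.4576.

61.4576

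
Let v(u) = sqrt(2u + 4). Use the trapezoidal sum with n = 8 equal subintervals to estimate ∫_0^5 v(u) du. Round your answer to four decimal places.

Δu = (5 − 0)/8 = 0.625.
v(0) ≈ 2.0000, v(0.625) ≈ 2.2913, v(1.25) ≈ 2.5495, v(1.875) ≈ 2.7839, v(2.5) ≈ 3.0000, v(3.125) ≈ 3.2016, v(3.75) ≈ 3.3912, v(4.375) ≈ 3.5707, v(5) ≈ 3.7417.
T_8 = (Δu/2)·[v(u_0) + 2v(u_1) + ... + 2v(u_{7}) + v(u_8)].
Sum ≈ 14.7868.

14.7868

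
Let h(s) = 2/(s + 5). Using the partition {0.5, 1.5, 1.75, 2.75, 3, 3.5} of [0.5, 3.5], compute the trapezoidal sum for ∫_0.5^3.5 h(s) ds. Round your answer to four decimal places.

0.8732

Subinterval widths: 1, 0.25, 1, 0.25, 0.5.
h(0.5) = 4/11, h(1.5) = 4/13, h(1.75) = 8/27, h(2.75) = 8/31, h(3) = 0.25, h(3.5) = 4/17.
On each subinterval the trapezoid contributes (Δs_i/2)·[h(s_{i-1}) + h(s_i)].
Sum ≈ 0.8732.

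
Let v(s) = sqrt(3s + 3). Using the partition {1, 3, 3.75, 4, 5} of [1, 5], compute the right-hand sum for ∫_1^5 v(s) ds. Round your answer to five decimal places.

14.97028

Subinterval widths: 2, 0.75, 0.25, 1.
Right endpoints: 3, 3.75, 4, 5.
v(3) ≈ 3.46410, v(3.75) ≈ 3.77492, v(4) ≈ 3.87298, v(5) ≈ 4.24264.
Sum = Σ Δs_i · v(s_i).
Sum ≈ 14.97028.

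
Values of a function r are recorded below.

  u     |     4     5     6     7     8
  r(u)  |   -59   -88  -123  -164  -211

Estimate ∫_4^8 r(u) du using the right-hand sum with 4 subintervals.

-586

Δu = 1.
Sum = 1·[(-88) + (-123) + (-164) + (-211)] = -586.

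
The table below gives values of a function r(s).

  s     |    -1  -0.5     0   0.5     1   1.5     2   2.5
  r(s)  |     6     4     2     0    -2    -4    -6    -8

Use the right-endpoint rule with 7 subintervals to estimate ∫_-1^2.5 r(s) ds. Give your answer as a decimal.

Δs = 0.5.
Sum = 0.5·[4 + 2 + 0 + (-2) + (-4) + (-6) + (-8)] = -7.

-7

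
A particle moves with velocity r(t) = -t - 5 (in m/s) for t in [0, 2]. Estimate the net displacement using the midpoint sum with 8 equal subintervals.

-12

Δt = (2 − 0)/8 = 0.25.
Midpoints: 0.125, 0.375, 0.625, 0.875, 1.125, 1.375, 1.625, 1.875.
r(0.125) = -5.125, r(0.375) = -5.375, r(0.625) = -5.625, r(0.875) = -5.875, r(1.125) = -6.125, r(1.375) = -6.375, r(1.625) = -6.625, r(1.875) = -6.875.
Sum = Δt · [r(0.125) + r(0.375) + r(0.625) + ...].
Sum = -12.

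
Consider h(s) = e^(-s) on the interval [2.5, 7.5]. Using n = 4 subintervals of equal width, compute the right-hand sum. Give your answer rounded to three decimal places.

Δs = (7.5 − 2.5)/4 = 1.25.
Right endpoints: 3.75, 5, 6.25, 7.5.
h(3.75) ≈ 0.024, h(5) ≈ 0.007, h(6.25) ≈ 0.002, h(7.5) ≈ 0.001.
Sum = Δs · [h(3.75) + h(5) + h(6.25) + h(7.5)].
Sum ≈ 0.041.

0.041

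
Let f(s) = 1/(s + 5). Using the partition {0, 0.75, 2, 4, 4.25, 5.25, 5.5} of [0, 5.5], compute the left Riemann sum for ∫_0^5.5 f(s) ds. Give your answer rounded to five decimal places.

Subinterval widths: 0.75, 1.25, 2, 0.25, 1, 0.25.
Left endpoints: 0, 0.75, 2, 4, 4.25, 5.25.
f(0) = 0.2, f(0.75) = 4/23, f(2) = 1/7, f(4) = 1/9, f(4.25) = 4/37, f(5.25) = 4/41.
Sum = Σ Δs_i · f(s_i).
Sum ≈ 0.81338.

0.81338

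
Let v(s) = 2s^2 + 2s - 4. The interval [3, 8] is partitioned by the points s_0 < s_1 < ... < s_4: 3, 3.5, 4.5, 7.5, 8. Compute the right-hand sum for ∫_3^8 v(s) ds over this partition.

Subinterval widths: 0.5, 1, 3, 0.5.
Right endpoints: 3.5, 4.5, 7.5, 8.
v(3.5) = 27.5, v(4.5) = 45.5, v(7.5) = 123.5, v(8) = 140.
Sum = Σ Δs_i · v(s_i).
Sum = 499.75.

499.75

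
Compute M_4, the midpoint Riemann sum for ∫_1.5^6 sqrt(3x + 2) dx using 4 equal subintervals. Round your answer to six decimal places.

Δx = (6 − 1.5)/4 = 1.125.
Midpoints: 2.0625, 3.1875, 4.3125, 5.4375.
f(2.0625) ≈ 2.861381, f(3.1875) ≈ 3.400368, f(4.3125) ≈ 3.864906, f(5.4375) ≈ 4.279311.
Sum = Δx · [f(2.0625) + f(3.1875) + f(4.3125) + f(5.4375)].
Sum ≈ 16.206711.

16.206711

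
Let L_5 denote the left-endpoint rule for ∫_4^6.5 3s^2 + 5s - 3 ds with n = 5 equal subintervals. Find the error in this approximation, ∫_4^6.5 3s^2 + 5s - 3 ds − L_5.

Exact integral: ∫_4^6.5 f(s) ds = 268.75.
L_5 = 246.25.
Error = 268.75 − 246.25 = 22.5.

22.5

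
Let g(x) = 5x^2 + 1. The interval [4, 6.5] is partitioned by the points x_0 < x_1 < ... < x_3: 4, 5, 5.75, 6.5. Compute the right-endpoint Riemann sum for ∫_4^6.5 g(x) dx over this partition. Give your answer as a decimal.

Subinterval widths: 1, 0.75, 0.75.
Right endpoints: 5, 5.75, 6.5.
g(5) = 126, g(5.75) = 166.3125, g(6.5) = 212.25.
Sum = Σ Δx_i · g(x_i).
Sum = 409.921875.

409.921875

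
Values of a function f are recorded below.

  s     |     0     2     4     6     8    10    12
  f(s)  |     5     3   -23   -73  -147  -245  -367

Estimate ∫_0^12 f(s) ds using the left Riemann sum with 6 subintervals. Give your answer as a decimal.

Δs = 2.
Sum = 2·[5 + 3 + (-23) + (-73) + (-147) + (-245)] = -960.

-960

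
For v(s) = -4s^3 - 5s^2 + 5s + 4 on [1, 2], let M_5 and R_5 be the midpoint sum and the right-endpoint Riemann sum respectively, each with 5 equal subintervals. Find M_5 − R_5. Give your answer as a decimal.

4.03

M_5 = -15.09.
R_5 = -19.12.
M_5 − R_5 = 4.03.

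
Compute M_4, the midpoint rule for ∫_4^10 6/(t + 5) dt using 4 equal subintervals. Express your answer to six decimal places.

Δt = (10 − 4)/4 = 1.5.
Midpoints: 4.75, 6.25, 7.75, 9.25.
f(4.75) = 8/13, f(6.25) = 8/15, f(7.75) = 8/17, f(9.25) = 8/19.
Sum = Δt · [f(4.75) + f(6.25) + f(7.75) + f(9.25)].
Sum ≈ 3.060538.

3.060538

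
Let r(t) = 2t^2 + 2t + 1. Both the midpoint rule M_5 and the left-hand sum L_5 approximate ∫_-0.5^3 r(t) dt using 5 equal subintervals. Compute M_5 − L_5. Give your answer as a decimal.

7.7175

M_5 = 30.0475.
L_5 = 22.33.
M_5 − L_5 = 7.7175.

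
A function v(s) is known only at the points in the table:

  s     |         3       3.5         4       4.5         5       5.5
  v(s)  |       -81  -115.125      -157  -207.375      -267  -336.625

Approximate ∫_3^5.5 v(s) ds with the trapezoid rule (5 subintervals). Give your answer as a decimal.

-477.65625

Δs = 0.5.
T_5 = (0.5/2)·[(-81) + 2·(-115.125) + 2·(-157) + 2·(-207.375) + 2·(-267) + (-336.625)] = -477.65625.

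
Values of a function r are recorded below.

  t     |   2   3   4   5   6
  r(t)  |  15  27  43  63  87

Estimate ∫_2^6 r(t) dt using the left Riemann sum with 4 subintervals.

Δt = 1.
Sum = 1·[15 + 27 + 43 + 63] = 148.

148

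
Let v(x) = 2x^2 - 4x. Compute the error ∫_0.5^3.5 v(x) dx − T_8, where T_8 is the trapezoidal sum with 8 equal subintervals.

-0.140625

Exact integral: ∫_0.5^3.5 v(x) dx = 4.5.
T_8 = 4.640625.
Error = 4.5 − 4.640625 = -0.140625.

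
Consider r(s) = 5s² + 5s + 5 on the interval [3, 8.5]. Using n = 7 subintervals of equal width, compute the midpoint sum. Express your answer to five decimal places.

1162.75191

Δs = (8.5 − 3)/7 = 11/14.
Midpoints: 95/28, 117/28, 139/28, 5.75, 183/28, 205/28, 227/28.
r(95/28) = 62345/784, r(117/28) = 88745/784, r(139/28) = 119985/784, r(5.75) = 199.0625, r(183/28) = 196985/784, r(205/28) = 242745/784, r(227/28) = 293345/784.
Sum = Δs · [r(95/28) + r(117/28) + r(139/28) + ...].
Sum ≈ 1162.75191.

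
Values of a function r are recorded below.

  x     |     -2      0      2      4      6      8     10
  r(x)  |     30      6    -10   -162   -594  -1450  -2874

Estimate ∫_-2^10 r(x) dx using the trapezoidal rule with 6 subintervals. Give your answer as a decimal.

-7264

Δx = 2.
T_6 = (2/2)·[30 + 2·6 + 2·(-10) + 2·(-162) + 2·(-594) + 2·(-1450) + (-2874)] = -7264.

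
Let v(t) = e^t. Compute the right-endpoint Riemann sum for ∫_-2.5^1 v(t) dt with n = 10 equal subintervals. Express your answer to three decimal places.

3.124

Δt = (1 − (-2.5))/10 = 0.35.
Right endpoints: -2.15, -1.8, -1.45, -1.1, -0.75, -0.4, -0.05, 0.3, 0.65, 1.
v(-2.15) ≈ 0.116, v(-1.8) ≈ 0.165, v(-1.45) ≈ 0.235, v(-1.1) ≈ 0.333, v(-0.75) ≈ 0.472, v(-0.4) ≈ 0.670, v(-0.05) ≈ 0.951, v(0.3) ≈ 1.350, v(0.65) ≈ 1.916, v(1) ≈ 2.718.
Sum = Δt · [v(-2.15) + v(-1.8) + v(-1.45) + ...].
Sum ≈ 3.124.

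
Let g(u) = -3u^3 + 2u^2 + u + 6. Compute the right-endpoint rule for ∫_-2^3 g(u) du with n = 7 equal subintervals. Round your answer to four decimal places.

Δu = (3 − (-2))/7 = 5/7.
Right endpoints: -9/7, -4/7, 1/7, 6/7, 11/7, 16/7, 3.
g(-9/7) = 4938/343, g(-4/7) = 2278/343, g(1/7) = 2118/343, g(6/7) = 2208/343, g(11/7) = 298/343, g(16/7) = -5862/343, g(3) = -54.
Sum = Δu · [g(-9/7) + g(-4/7) + g(1/7) + ...].
Sum ≈ -26.1224.

-26.1224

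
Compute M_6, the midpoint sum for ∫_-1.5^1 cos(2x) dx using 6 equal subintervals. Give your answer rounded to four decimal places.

0.5407

Δx = (1 − (-1.5))/6 = 5/12.
Midpoints: -31/24, -0.875, -11/24, -1/24, 0.375, 19/24.
f(-31/24) ≈ -0.8482, f(-0.875) ≈ -0.1782, f(-11/24) ≈ 0.6085, f(-1/24) ≈ 0.9965, f(0.375) ≈ 0.7317, f(19/24) ≈ -0.0125.
Sum = Δx · [f(-31/24) + f(-0.875) + f(-11/24) + ...].
Sum ≈ 0.5407.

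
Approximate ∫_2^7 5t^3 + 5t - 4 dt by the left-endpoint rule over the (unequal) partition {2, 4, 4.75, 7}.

1594.12109375

Subinterval widths: 2, 0.75, 2.25.
Left endpoints: 2, 4, 4.75.
f(2) = 46, f(4) = 336, f(4.75) = 555.609375.
Sum = Σ Δt_i · f(t_i).
Sum = 1594.12109375.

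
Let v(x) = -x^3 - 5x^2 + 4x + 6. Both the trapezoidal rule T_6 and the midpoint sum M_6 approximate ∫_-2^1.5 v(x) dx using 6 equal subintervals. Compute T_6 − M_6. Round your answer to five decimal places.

-1.26541

T_6 ≈ 0.4324363.
M_6 ≈ 1.6978443.
T_6 − M_6 ≈ -1.26541.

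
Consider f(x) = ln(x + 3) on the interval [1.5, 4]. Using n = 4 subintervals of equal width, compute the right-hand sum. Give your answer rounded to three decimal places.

Δx = (4 − 1.5)/4 = 0.625.
Right endpoints: 2.125, 2.75, 3.375, 4.
f(2.125) ≈ 1.634, f(2.75) ≈ 1.749, f(3.375) ≈ 1.852, f(4) ≈ 1.946.
Sum = Δx · [f(2.125) + f(2.75) + f(3.375) + f(4)].
Sum ≈ 4.489.

4.489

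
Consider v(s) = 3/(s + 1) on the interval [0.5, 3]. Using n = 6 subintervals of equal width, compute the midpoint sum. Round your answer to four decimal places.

2.9343

Δs = (3 − 0.5)/6 = 5/12.
Midpoints: 17/24, 1.125, 37/24, 47/24, 2.375, 67/24.
v(17/24) = 72/41, v(1.125) = 24/17, v(37/24) = 72/61, v(47/24) = 72/71, v(2.375) = 8/9, v(67/24) = 72/91.
Sum = Δs · [v(17/24) + v(1.125) + v(37/24) + ...].
Sum ≈ 2.9343.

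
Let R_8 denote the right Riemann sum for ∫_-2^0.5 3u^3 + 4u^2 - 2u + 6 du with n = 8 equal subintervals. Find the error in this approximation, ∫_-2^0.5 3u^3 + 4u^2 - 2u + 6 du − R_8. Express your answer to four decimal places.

Exact integral: ∫_-2^0.5 f(u) du ≈ 17.630208.
R_8 ≈ 18.201904.
Error ≈ 17.630208 − 18.201904 ≈ -0.5717.

-0.5717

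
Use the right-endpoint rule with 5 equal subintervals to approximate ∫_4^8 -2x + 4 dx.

-35.2

Δx = (8 − 4)/5 = 0.8.
Right endpoints: 4.8, 5.6, 6.4, 7.2, 8.
f(4.8) = -5.6, f(5.6) = -7.2, f(6.4) = -8.8, f(7.2) = -10.4, f(8) = -12.
Sum = Δx · [f(4.8) + f(5.6) + f(6.4) + f(7.2) + f(8)].
Sum = -35.2.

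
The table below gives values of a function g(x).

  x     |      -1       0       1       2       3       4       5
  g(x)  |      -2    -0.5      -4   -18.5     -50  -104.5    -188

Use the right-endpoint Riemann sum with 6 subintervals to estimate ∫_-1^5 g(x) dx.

Δx = 1.
Sum = 1·[(-0.5) + (-4) + (-18.5) + (-50) + (-104.5) + (-188)] = -365.5.

-365.5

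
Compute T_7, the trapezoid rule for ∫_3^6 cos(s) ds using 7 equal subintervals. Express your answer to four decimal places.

Δs = (6 − 3)/7 = 3/7.
f(3) ≈ -0.9900, f(24/7) ≈ -0.9591, f(27/7) ≈ -0.7547, f(30/7) ≈ -0.4138, f(33/7) ≈ 0.0019, f(36/7) ≈ 0.4173, f(39/7) ≈ 0.7572, f(6) ≈ 0.9602.
T_7 = (Δs/2)·[f(s_0) + 2f(s_1) + ... + 2f(s_{6}) + f(s_7)].
Sum ≈ -0.4141.

-0.4141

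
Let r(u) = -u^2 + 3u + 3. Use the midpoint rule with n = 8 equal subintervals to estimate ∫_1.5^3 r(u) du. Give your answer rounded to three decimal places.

Δu = (3 − 1.5)/8 = 0.1875.
Midpoints: 1.59375, 1.78125, 1.96875, 2.15625, 2.34375, 2.53125, 2.71875, 2.90625.
r(1.59375) = 5367/1024, r(1.78125) = 5295/1024, r(1.96875) = 5151/1024, r(2.15625) = 4935/1024, r(2.34375) = 4647/1024, r(2.53125) = 4287/1024, r(2.71875) = 3855/1024, r(2.90625) = 3351/1024.
Sum = Δu · [r(1.59375) + r(1.78125) + r(1.96875) + ...].
Sum ≈ 6.754.

6.754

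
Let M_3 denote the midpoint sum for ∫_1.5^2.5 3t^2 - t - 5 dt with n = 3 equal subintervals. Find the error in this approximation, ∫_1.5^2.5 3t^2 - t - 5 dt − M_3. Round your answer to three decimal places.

Exact integral: ∫_1.5^2.5 f(t) dt = 5.25.
M_3 ≈ 5.22222.
Error ≈ 5.25 − 5.22222 ≈ 0.028.

0.028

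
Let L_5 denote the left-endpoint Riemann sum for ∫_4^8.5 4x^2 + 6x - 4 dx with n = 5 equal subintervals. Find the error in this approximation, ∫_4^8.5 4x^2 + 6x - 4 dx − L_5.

110.97

Exact integral: ∫_4^8.5 f(x) dx = 884.25.
L_5 = 773.28.
Error = 884.25 − 773.28 = 110.97.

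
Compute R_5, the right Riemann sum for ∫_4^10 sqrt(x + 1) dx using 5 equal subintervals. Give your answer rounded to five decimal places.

17.50796

Δx = (10 − 4)/5 = 1.2.
Right endpoints: 5.2, 6.4, 7.6, 8.8, 10.
f(5.2) ≈ 2.48998, f(6.4) ≈ 2.72029, f(7.6) ≈ 2.93258, f(8.8) ≈ 3.13050, f(10) ≈ 3.31662.
Sum = Δx · [f(5.2) + f(6.4) + f(7.6) + f(8.8) + f(10)].
Sum ≈ 17.50796.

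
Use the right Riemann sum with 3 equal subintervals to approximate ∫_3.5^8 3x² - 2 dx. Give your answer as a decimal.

581.625

Δx = (8 − 3.5)/3 = 1.5.
Right endpoints: 5, 6.5, 8.
f(5) = 73, f(6.5) = 124.75, f(8) = 190.
Sum = Δx · [f(5) + f(6.5) + f(8)].
Sum = 581.625.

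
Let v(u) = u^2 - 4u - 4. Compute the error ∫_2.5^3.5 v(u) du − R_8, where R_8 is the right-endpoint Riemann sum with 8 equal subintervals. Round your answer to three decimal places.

Exact integral: ∫_2.5^3.5 v(u) du ≈ -6.91667.
R_8 = -6.7890625.
Error ≈ -6.91667 − (-6.7890625) ≈ -0.128.

-0.128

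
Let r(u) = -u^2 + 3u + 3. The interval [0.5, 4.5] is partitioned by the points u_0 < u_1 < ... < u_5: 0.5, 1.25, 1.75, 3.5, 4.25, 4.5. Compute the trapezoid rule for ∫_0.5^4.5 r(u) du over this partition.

10.609375

Subinterval widths: 0.75, 0.5, 1.75, 0.75, 0.25.
r(0.5) = 4.25, r(1.25) = 5.1875, r(1.75) = 5.1875, r(3.5) = 1.25, r(4.25) = -2.3125, r(4.5) = -3.75.
On each subinterval the trapezoid contributes (Δu_i/2)·[r(u_{i-1}) + r(u_i)].
Sum = 10.609375.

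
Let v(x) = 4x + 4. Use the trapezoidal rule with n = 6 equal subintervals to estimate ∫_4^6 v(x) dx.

Δx = (6 − 4)/6 = 1/3.
v(4) = 20, v(13/3) = 64/3, v(14/3) = 68/3, v(5) = 24, v(16/3) = 76/3, v(17/3) = 80/3, v(6) = 28.
T_6 = (Δx/2)·[v(x_0) + 2v(x_1) + ... + 2v(x_{5}) + v(x_6)].
Sum = 48.

48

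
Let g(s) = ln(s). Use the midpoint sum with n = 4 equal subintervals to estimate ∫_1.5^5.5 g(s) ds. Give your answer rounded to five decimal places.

Δs = (5.5 − 1.5)/4 = 1.
Midpoints: 2, 3, 4, 5.
g(2) ≈ 0.69315, g(3) ≈ 1.09861, g(4) ≈ 1.38629, g(5) ≈ 1.60944.
Sum = Δs · [g(2) + g(3) + g(4) + g(5)].
Sum ≈ 4.78749.

4.78749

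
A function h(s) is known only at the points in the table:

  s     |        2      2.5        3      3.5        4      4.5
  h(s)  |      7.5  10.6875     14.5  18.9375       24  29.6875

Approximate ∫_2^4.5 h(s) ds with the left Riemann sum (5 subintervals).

37.8125

Δs = 0.5.
Sum = 0.5·[7.5 + 10.6875 + 14.5 + 18.9375 + 24] = 37.8125.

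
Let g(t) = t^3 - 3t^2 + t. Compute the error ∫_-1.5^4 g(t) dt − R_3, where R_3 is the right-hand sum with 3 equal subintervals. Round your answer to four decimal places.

Exact integral: ∫_-1.5^4 g(t) dt = 2.234375.
R_3 ≈ 33.534722.
Error ≈ 2.234375 − 33.534722 ≈ -31.3003.

-31.3003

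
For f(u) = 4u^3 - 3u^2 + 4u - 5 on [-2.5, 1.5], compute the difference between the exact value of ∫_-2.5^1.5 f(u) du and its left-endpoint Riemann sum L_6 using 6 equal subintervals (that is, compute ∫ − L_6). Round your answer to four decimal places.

Exact integral: ∫_-2.5^1.5 f(u) du = -81.
L_6 ≈ -118.333333.
Error ≈ -81 − (-118.333333) ≈ 37.3333.

37.3333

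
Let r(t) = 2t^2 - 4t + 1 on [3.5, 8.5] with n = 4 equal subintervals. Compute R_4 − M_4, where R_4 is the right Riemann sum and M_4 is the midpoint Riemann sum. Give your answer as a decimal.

66.40625

R_4 = 330.9375.
M_4 = 264.53125.
R_4 − M_4 = 66.40625.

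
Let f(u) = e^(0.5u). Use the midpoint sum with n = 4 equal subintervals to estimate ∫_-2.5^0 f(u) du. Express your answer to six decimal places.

Δu = (0 − (-2.5))/4 = 0.625.
Midpoints: -2.1875, -1.5625, -0.9375, -0.3125.
f(-2.1875) ≈ 0.334958, f(-1.5625) ≈ 0.457833, f(-0.9375) ≈ 0.625784, f(-0.3125) ≈ 0.855345.
Sum = Δu · [f(-2.1875) + f(-1.5625) + f(-0.9375) + f(-0.3125)].
Sum ≈ 1.421200.

1.421200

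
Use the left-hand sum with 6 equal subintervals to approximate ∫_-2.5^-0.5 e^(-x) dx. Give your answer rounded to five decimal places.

Δx = (-0.5 − (-2.5))/6 = 1/3.
Left endpoints: -2.5, -13/6, -11/6, -1.5, -7/6, -5/6.
f(-2.5) ≈ 12.18249, f(-13/6) ≈ 8.72914, f(-11/6) ≈ 6.25470, f(-1.5) ≈ 4.48169, f(-7/6) ≈ 3.21127, f(-5/6) ≈ 2.30098.
Sum = Δx · [f(-2.5) + f(-13/6) + f(-11/6) + ...].
Sum ≈ 12.38676.

12.38676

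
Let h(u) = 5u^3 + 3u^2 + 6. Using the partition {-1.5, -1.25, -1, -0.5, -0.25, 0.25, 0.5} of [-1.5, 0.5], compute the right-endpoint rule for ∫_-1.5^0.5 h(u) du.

Subinterval widths: 0.25, 0.25, 0.5, 0.25, 0.5, 0.25.
Right endpoints: -1.25, -1, -0.5, -0.25, 0.25, 0.5.
h(-1.25) = 0.921875, h(-1) = 4, h(-0.5) = 6.125, h(-0.25) = 6.109375, h(0.25) = 6.265625, h(0.5) = 7.375.
Sum = Σ Δu_i · h(u_i).
Sum = 10.796875.

10.796875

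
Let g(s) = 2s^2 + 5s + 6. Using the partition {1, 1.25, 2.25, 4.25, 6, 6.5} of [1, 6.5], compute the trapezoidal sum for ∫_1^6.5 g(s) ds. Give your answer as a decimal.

Subinterval widths: 0.25, 1, 2, 1.75, 0.5.
g(1) = 13, g(1.25) = 15.375, g(2.25) = 27.375, g(4.25) = 63.375, g(6) = 108, g(6.5) = 123.
On each subinterval the trapezoid contributes (Δs_i/2)·[g(s_{i-1}) + g(s_i)].
Sum = 323.375.

323.375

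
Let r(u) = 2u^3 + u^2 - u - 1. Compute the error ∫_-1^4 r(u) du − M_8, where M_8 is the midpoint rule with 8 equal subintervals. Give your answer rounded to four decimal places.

1.6276

Exact integral: ∫_-1^4 r(u) du ≈ 136.666667.
M_8 = 135.0390625.
Error ≈ 136.666667 − 135.0390625 ≈ 1.6276.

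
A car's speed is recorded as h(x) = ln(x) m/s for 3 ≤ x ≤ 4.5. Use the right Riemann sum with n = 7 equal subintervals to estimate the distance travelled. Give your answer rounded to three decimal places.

Δx = (4.5 − 3)/7 = 3/14.
Right endpoints: 45/14, 24/7, 51/14, 27/7, 57/14, 30/7, 4.5.
h(45/14) ≈ 1.168, h(24/7) ≈ 1.232, h(51/14) ≈ 1.293, h(27/7) ≈ 1.350, h(57/14) ≈ 1.404, h(30/7) ≈ 1.455, h(4.5) ≈ 1.504.
Sum = Δx · [h(45/14) + h(24/7) + h(51/14) + ...].
Sum ≈ 2.016.

2.016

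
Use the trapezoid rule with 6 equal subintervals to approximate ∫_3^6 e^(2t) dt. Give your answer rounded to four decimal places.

Δt = (6 − 3)/6 = 0.5.
f(3) ≈ 403.4288, f(3.5) ≈ 1096.6332, f(4) ≈ 2980.9580, f(4.5) ≈ 8103.0839, f(5) ≈ 22026.4658, f(5.5) ≈ 59874.1417, f(6) ≈ 162754.7914.
T_6 = (Δt/2)·[f(t_0) + 2f(t_1) + ... + 2f(t_{5}) + f(t_6)].
Sum ≈ 87830.1963.

87830.1963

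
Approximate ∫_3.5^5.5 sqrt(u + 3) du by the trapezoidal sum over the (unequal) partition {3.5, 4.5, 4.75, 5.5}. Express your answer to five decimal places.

Subinterval widths: 1, 0.25, 0.75.
f(3.5) ≈ 2.54951, f(4.5) ≈ 2.73861, f(4.75) ≈ 2.78388, f(5.5) ≈ 2.91548.
On each subinterval the trapezoid contributes (Δu_i/2)·[f(u_{i-1}) + f(u_i)].
Sum ≈ 5.47163.

5.47163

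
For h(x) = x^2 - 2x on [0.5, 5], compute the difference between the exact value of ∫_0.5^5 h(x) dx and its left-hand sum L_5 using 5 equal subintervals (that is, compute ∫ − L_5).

Exact integral: ∫_0.5^5 h(x) dx = 16.875.
L_5 = 10.395.
Error = 16.875 − 10.395 = 6.48.

6.48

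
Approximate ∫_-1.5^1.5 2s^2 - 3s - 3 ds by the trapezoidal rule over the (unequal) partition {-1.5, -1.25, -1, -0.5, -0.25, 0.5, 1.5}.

-3.96875

Subinterval widths: 0.25, 0.25, 0.5, 0.25, 0.75, 1.
f(-1.5) = 6, f(-1.25) = 3.875, f(-1) = 2, f(-0.5) = -1, f(-0.25) = -2.125, f(0.5) = -4, f(1.5) = -3.
On each subinterval the trapezoid contributes (Δs_i/2)·[f(s_{i-1}) + f(s_i)].
Sum = -3.96875.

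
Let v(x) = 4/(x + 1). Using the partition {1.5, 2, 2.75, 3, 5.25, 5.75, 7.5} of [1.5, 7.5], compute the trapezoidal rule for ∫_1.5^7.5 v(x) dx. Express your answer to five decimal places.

Subinterval widths: 0.5, 0.75, 0.25, 2.25, 0.5, 1.75.
v(1.5) = 1.6, v(2) = 4/3, v(2.75) = 16/15, v(3) = 1, v(5.25) = 0.64, v(5.75) = 16/27, v(7.5) = 8/17.
On each subinterval the trapezoid contributes (Δx_i/2)·[v(x_{i-1}) + v(x_i)].
Sum ≈ 4.97510.

4.97510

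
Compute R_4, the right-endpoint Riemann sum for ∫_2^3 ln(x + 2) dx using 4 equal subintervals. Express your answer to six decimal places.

1.529645

Δx = (3 − 2)/4 = 0.25.
Right endpoints: 2.25, 2.5, 2.75, 3.
f(2.25) ≈ 1.446919, f(2.5) ≈ 1.504077, f(2.75) ≈ 1.558145, f(3) ≈ 1.609438.
Sum = Δx · [f(2.25) + f(2.5) + f(2.75) + f(3)].
Sum ≈ 1.529645.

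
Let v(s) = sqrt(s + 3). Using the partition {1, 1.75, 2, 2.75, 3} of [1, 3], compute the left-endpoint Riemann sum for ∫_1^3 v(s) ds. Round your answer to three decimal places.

4.321

Subinterval widths: 0.75, 0.25, 0.75, 0.25.
Left endpoints: 1, 1.75, 2, 2.75.
v(1) ≈ 2.000, v(1.75) ≈ 2.179, v(2) ≈ 2.236, v(2.75) ≈ 2.398.
Sum = Σ Δs_i · v(s_i).
Sum ≈ 4.321.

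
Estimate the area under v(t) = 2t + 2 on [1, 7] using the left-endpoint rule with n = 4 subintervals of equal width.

51

Δt = (7 − 1)/4 = 1.5.
Left endpoints: 1, 2.5, 4, 5.5.
v(1) = 4, v(2.5) = 7, v(4) = 10, v(5.5) = 13.
Sum = Δt · [v(1) + v(2.5) + v(4) + v(5.5)].
Sum = 51.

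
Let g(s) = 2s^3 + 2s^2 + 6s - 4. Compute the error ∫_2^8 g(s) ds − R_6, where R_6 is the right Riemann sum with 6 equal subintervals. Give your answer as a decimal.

-614

Exact integral: ∫_2^8 g(s) ds = 2532.
R_6 = 3146.
Error = 2532 − 3146 = -614.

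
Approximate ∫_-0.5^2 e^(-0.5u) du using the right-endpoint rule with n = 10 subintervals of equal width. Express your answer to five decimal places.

Δu = (2 − (-0.5))/10 = 0.25.
Right endpoints: -0.25, 0, 0.25, 0.5, 0.75, 1, 1.25, 1.5, 1.75, 2.
f(-0.25) ≈ 1.13315, f(0) ≈ 1.00000, f(0.25) ≈ 0.88250, f(0.5) ≈ 0.77880, f(0.75) ≈ 0.68729, f(1) ≈ 0.60653, f(1.25) ≈ 0.53526, f(1.5) ≈ 0.47237, f(1.75) ≈ 0.41686, f(2) ≈ 0.36788.
Sum = Δu · [f(-0.25) + f(0) + f(0.25) + ...].
Sum ≈ 1.72016.

1.72016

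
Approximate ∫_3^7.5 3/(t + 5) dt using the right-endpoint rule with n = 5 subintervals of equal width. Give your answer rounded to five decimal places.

Δt = (7.5 − 3)/5 = 0.9.
Right endpoints: 3.9, 4.8, 5.7, 6.6, 7.5.
f(3.9) = 30/89, f(4.8) = 15/49, f(5.7) = 30/107, f(6.6) = 15/58, f(7.5) = 0.24.
Sum = Δt · [f(3.9) + f(4.8) + f(5.7) + f(6.6) + f(7.5)].
Sum ≈ 1.27998.

1.27998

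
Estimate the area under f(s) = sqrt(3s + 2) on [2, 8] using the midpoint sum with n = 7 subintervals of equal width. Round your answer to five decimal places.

24.43988

Δs = (8 − 2)/7 = 6/7.
Midpoints: 17/7, 23/7, 29/7, 5, 41/7, 47/7, 53/7.
f(17/7) ≈ 3.04725, f(23/7) ≈ 3.44342, f(29/7) ≈ 3.79850, f(5) ≈ 4.12311, f(41/7) ≈ 4.42396, f(47/7) ≈ 4.70562, f(53/7) ≈ 4.97135.
Sum = Δs · [f(17/7) + f(23/7) + f(29/7) + ...].
Sum ≈ 24.43988.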